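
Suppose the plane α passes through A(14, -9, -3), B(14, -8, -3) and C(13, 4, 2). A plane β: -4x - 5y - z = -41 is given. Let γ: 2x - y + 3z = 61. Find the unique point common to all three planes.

(11, -3, 12)

AB = (0, 1, 0), AC = (-1, 13, 5); a normal to α is AB × AC = (5, 0, 1).
Using A: α has equation 5x + z = 67.
Solving the 3×3 linear system 5x + z = 67, -4x - 5y - z = -41, 2x - y + 3z = 61 (e.g. by elimination or Cramer's rule, determinant = -66) gives (11, -3, 12).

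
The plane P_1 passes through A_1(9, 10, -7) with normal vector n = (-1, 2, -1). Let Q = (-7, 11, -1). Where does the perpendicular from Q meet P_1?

P_1: n·r = n·A_1 gives -x + 2y - z = 18.
Foot = Q − λn with λ = (n·Q − d)/|n|² = (30 − 18)/6 = 2.
Foot = (-7, 11, -1) − 2·(-1, 2, -1) = (-5, 7, 1).

(-5, 7, 1)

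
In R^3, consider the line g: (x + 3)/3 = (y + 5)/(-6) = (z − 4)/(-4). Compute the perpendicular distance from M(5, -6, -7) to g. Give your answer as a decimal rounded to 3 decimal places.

9.810

g has direction (3, -6, -4) through (-3, -5, 4).
Taking (-3, -5, 4) on g with direction v = (3, -6, -4): w = M − (-3, -5, 4) = (8, -1, -11), and w × v = (-62, -1, -45).
Distance = |w × v| / |v| = √5870 / √61 ≈ 9.810.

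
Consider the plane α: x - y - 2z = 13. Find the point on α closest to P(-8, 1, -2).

Foot = P − λn with λ = (n·P − d)/|n|² = (-5 − 13)/6 = -3.
Foot = (-8, 1, -2) − (-3)·(1, -1, -2) = (-5, -2, -8).

(-5, -2, -8)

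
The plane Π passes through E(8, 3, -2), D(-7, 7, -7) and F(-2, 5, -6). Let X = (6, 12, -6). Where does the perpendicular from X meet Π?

(3, 7, -1)

ED = (-15, 4, -5), EF = (-10, 2, -4); a normal to Π is ED × EF = (-6, -10, 10).
Using E: Π has equation -6x - 10y + 10z = -98.
Foot = X − λn with λ = (n·X − d)/|n|² = (-216 − (-98))/236 = -1/2.
Foot = (6, 12, -6) − (-1/2)·(-6, -10, 10) = (3, 7, -1).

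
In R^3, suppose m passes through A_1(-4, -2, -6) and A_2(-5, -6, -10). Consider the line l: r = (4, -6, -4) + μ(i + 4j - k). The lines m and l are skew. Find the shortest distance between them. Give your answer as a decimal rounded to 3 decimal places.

8.731

A direction vector for m is A_2 − A_1 = (-1, -4, -4).
Common perpendicular direction n = (-1, -4, -4) × (1, 4, -1) = (20, -5, 0).
With w = (4, -6, -4) − (-4, -2, -6) = (8, -4, 2), w · n = 180.
Distance = |w · n| / |n| = |180| / √425 ≈ 8.731.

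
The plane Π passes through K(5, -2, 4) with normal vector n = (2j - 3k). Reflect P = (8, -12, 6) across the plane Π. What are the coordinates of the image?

Π: n·r = n·K gives 2y - 3z = -16.
λ = (n·P − d)/|n|² = (-42 − (-16))/13 = -2.
Reflection = P − 2λn = (8, -12, 6) − (-4)·(0, 2, -3) = (8, -4, -6).

(8, -4, -6)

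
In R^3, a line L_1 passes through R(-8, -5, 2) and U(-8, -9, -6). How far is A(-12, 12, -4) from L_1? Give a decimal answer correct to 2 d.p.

18.33

A direction vector for L_1 is U − R = (0, -4, -8).
Taking (-8, -5, 2) on L_1 with direction v = (0, -4, -8): w = A − (-8, -5, 2) = (-4, 17, -6), and w × v = (-160, -32, 16).
Distance = |w × v| / |v| = √26880 / √80 ≈ 18.33.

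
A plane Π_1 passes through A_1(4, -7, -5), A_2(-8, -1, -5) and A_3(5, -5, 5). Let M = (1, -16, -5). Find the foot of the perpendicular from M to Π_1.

(5, -8, -7)

A_1A_2 = (-12, 6, 0), A_1A_3 = (1, 2, 10); a normal to Π_1 is A_1A_2 × A_1A_3 = (60, 120, -30).
Using A_1: Π_1 has equation 60x + 120y - 30z = -450.
Foot = M − λn with λ = (n·M − d)/|n|² = (-1710 − (-450))/18900 = -1/15.
Foot = (1, -16, -5) − (-1/15)·(60, 120, -30) = (5, -8, -7).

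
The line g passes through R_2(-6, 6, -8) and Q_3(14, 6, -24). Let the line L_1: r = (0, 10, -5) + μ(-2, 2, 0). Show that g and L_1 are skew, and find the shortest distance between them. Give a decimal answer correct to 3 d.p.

A direction vector for g is Q_3 − R_2 = (20, 0, -16).
Common perpendicular direction n = (20, 0, -16) × (-2, 2, 0) = (32, 32, 40).
With w = (0, 10, -5) − (-6, 6, -8) = (6, 4, 3), w · n = 440.
Since n ≠ 0 the lines are not parallel, and w · n = 440 ≠ 0 so they do not intersect; hence they are skew.
Distance = |w · n| / |n| = |440| / √3648 ≈ 7.285.

7.285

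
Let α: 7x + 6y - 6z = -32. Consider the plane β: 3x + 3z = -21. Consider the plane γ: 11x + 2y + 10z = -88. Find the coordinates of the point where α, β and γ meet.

Solving the 3×3 linear system 7x + 6y - 6z = -32, 3x + 3z = -21, 11x + 2y + 10z = -88 (e.g. by elimination or Cramer's rule, determinant = -60) gives (-2, -8, -5).

(-2, -8, -5)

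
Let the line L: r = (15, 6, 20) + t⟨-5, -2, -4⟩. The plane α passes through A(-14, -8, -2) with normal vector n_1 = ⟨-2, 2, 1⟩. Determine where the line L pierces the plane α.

(-5, -2, 4)

α: n_1·r = n_1·A gives -2x + 2y + z = 10.
Substitute r = (15, 6, 20) + t(-5, -2, -4) into the plane: 2 + 2t = 10, so t = 4.
Intersection: (15, 6, 20) + 4·(-5, -2, -4) = (-5, -2, 4).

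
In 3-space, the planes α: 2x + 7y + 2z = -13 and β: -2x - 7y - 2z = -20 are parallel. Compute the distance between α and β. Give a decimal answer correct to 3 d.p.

Rescale β by 1/(-1): 2x + 7y + 2z = 20. Then distance = |-13 − 20| / √57 ≈ 4.371.

4.371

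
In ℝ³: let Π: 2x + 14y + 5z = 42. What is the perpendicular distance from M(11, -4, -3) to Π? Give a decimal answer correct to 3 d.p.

n·M − d = (2)·(11) + (14)·(-4) + (5)·(-3) − 42 = -91; |n| = √225.
Distance = |-91| / √225 = 91/√225 ≈ 6.067.

6.067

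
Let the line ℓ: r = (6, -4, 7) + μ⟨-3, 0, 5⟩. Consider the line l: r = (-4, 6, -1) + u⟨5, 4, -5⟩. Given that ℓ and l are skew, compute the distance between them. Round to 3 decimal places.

Common perpendicular direction n = (-3, 0, 5) × (5, 4, -5) = (-20, 10, -12).
With w = (-4, 6, -1) − (6, -4, 7) = (-10, 10, -8), w · n = 396.
Distance = |w · n| / |n| = |396| / √644 ≈ 15.605.

15.605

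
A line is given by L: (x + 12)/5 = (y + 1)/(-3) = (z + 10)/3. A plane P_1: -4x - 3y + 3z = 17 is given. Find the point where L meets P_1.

L has direction (5, -3, 3) through (-12, -1, -10).
Substitute r = (-12, -1, -10) + t(5, -3, 3) into the plane: 21 + (-2)t = 17, so t = 2.
Intersection: (-12, -1, -10) + 2·(5, -3, 3) = (-2, -7, -4).

(-2, -7, -4)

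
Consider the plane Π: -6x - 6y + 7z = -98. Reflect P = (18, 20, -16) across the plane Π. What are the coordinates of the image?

(-6, -4, 12)

λ = (n·P − d)/|n|² = (-340 − (-98))/121 = -2.
Reflection = P − 2λn = (18, 20, -16) − (-4)·(-6, -6, 7) = (-6, -4, 12).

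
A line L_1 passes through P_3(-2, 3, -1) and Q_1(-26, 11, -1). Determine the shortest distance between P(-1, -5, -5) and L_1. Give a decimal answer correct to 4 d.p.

A direction vector for L_1 is Q_1 − P_3 = (-24, 8, 0).
Taking (-2, 3, -1) on L_1 with direction v = (-24, 8, 0): w = P − (-2, 3, -1) = (1, -8, -4), and w × v = (32, 96, -184).
Distance = |w × v| / |v| = √44096 / √640 ≈ 8.3006.

8.3006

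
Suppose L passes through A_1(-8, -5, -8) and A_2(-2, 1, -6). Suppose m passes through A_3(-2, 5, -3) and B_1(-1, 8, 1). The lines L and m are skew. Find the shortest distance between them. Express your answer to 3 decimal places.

A direction vector for L is A_2 − A_1 = (6, 6, 2).
A direction vector for m is B_1 − A_3 = (1, 3, 4).
Common perpendicular direction n = (6, 6, 2) × (1, 3, 4) = (18, -22, 12).
With w = (-2, 5, -3) − (-8, -5, -8) = (6, 10, 5), w · n = -52.
Distance = |w · n| / |n| = |-52| / √952 ≈ 1.685.

1.685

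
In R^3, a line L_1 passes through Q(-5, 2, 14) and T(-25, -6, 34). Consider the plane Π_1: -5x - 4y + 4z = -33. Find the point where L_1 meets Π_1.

A direction vector for L_1 is T − Q = (-20, -8, 20).
Substitute r = (-5, 2, 14) + t(-20, -8, 20) into the plane: 73 + 212t = -33, so t = -1/2.
Intersection: (-5, 2, 14) + (-1/2)·(-20, -8, 20) = (5, 6, 4).

(5, 6, 4)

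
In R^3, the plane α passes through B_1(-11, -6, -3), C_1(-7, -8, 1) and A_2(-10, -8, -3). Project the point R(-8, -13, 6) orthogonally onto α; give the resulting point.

B_1C_1 = (4, -2, 4), B_1A_2 = (1, -2, 0); a normal to α is B_1C_1 × B_1A_2 = (8, 4, -6).
Using B_1: α has equation 8x + 4y - 6z = -94.
Foot = R − λn with λ = (n·R − d)/|n|² = (-152 − (-94))/116 = -1/2.
Foot = (-8, -13, 6) − (-1/2)·(8, 4, -6) = (-4, -11, 3).

(-4, -11, 3)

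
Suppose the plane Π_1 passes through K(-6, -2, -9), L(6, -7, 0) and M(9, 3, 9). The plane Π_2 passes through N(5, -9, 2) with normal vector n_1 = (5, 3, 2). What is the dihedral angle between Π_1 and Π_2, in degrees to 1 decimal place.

59.5

KL = (12, -5, 9), KM = (15, 5, 18); a normal to Π_1 is KL × KM = (-135, -81, 135).
Using K: Π_1 has equation -135x - 81y + 135z = -243.
Π_2: n_1·r = n_1·N gives 5x + 3y + 2z = 2.
cos θ = |n₁·n₂| / (|n₁||n₂|) = |-648| / (√43011 · √38).
θ = arccos(0.50687) ≈ 59.5°.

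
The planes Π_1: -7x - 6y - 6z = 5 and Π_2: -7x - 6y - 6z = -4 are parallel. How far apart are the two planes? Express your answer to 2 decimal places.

0.82

Same normal n = (-7, -6, -6) with |n| = √121; distance = |5 − (-4)| / |n| = 9/√121 ≈ 0.82.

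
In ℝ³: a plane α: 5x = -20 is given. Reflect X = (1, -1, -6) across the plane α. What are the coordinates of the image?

(-9, -1, -6)

λ = (n·X − d)/|n|² = (5 − (-20))/25 = 1.
Reflection = X − 2λn = (1, -1, -6) − 2·(5, 0, 0) = (-9, -1, -6).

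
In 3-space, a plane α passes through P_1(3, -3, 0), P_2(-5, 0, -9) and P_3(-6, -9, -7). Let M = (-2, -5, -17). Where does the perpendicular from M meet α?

P_1P_2 = (-8, 3, -9), P_1P_3 = (-9, -6, -7); a normal to α is P_1P_2 × P_1P_3 = (-75, 25, 75).
Using P_1: α has equation -75x + 25y + 75z = -300.
Foot = M − λn with λ = (n·M − d)/|n|² = (-1250 − (-300))/11875 = -2/25.
Foot = (-2, -5, -17) − (-2/25)·(-75, 25, 75) = (-8, -3, -11).

(-8, -3, -11)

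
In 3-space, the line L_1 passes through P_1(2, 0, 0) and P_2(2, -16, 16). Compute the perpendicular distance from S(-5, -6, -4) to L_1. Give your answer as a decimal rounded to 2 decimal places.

9.95

A direction vector for L_1 is P_2 − P_1 = (0, -16, 16).
Taking (2, 0, 0) on L_1 with direction v = (0, -16, 16): w = S − (2, 0, 0) = (-7, -6, -4), and w × v = (-160, 112, 112).
Distance = |w × v| / |v| = √50688 / √512 ≈ 9.95.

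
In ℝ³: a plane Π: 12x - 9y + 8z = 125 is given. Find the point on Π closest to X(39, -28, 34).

(3, -1, 10)

Foot = X − λn with λ = (n·X − d)/|n|² = (992 − 125)/289 = 3.
Foot = (39, -28, 34) − 3·(12, -9, 8) = (3, -1, 10).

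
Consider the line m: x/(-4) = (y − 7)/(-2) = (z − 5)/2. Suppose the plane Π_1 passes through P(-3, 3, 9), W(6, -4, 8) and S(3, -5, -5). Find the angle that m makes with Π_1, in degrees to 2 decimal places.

61.73

m has direction (-4, -2, 2) through (0, 7, 5).
PW = (9, -7, -1), PS = (6, -8, -14); a normal to Π_1 is PW × PS = (90, 120, -30).
Using P: Π_1 has equation 90x + 120y - 30z = -180.
sin θ = |n·v| / (|n||v|) = |-660| / (√23400 · √24) = 0.88070.
θ ≈ 61.73°.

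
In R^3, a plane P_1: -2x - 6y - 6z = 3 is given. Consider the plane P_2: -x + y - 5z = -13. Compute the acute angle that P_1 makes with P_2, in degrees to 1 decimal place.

cos θ = |n₁·n₂| / (|n₁||n₂|) = |26| / (√76 · √27).
θ = arccos(0.57396) ≈ 55.0°.

55.0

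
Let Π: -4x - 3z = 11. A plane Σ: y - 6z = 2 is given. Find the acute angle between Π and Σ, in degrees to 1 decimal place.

cos θ = |n₁·n₂| / (|n₁||n₂|) = |18| / (√25 · √37).
θ = arccos(0.59184) ≈ 53.7°.

53.7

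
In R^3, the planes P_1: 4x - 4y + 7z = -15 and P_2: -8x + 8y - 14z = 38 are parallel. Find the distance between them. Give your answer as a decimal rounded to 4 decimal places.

Rescale P_2 by 1/(-2): 4x - 4y + 7z = -19. Then distance = |-15 − (-19)| / √81 ≈ 0.4444.

0.4444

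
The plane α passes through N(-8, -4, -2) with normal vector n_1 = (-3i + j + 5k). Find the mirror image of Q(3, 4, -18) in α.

(-15, 10, 12)

α: n_1·r = n_1·N gives -3x + y + 5z = 10.
λ = (n·Q − d)/|n|² = (-95 − 10)/35 = -3.
Reflection = Q − 2λn = (3, 4, -18) − (-6)·(-3, 1, 5) = (-15, 10, 12).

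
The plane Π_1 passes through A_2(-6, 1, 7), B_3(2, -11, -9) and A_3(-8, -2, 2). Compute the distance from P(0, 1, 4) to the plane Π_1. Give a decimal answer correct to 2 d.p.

2.47

A_2B_3 = (8, -12, -16), A_2A_3 = (-2, -3, -5); a normal to Π_1 is A_2B_3 × A_2A_3 = (12, 72, -48).
Using A_2: Π_1 has equation 12x + 72y - 48z = -336.
n·P − d = (12)·(0) + (72)·(1) + (-48)·(4) − (-336) = 216; |n| = √7632.
Distance = |216| / √7632 = 216/√7632 ≈ 2.47.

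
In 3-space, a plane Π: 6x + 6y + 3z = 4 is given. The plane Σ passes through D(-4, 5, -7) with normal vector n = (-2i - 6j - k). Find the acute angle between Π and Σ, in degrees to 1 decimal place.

27.8

Σ: n·r = n·D gives -2x - 6y - z = -15.
cos θ = |n₁·n₂| / (|n₁||n₂|) = |-51| / (√81 · √41).
θ = arccos(0.88498) ≈ 27.8°.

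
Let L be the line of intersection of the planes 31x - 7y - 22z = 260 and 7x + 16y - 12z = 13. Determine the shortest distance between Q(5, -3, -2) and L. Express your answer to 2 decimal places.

Direction of L: (31, -7, -22) × (7, 16, -12) = (436, 218, 545).
A point on L: solving the two plane equations with x = 3 gives (3, -5, -6).
Taking (3, -5, -6) on L with direction v = (436, 218, 545): w = Q − (3, -5, -6) = (2, 2, 4), and w × v = (218, 654, -436).
Distance = |w × v| / |v| = √665336 / √534645 ≈ 1.12.

1.12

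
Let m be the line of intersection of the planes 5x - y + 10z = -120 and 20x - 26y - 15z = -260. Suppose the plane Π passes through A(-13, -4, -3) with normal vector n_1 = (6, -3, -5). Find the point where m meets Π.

(-11, 5, -6)

Direction of m: (5, -1, 10) × (20, -26, -15) = (275, 275, -110).
A point on m: solving the two plane equations with x = 9 gives (9, 25, -14).
Π: n_1·r = n_1·A gives 6x - 3y - 5z = -51.
Substitute r = (9, 25, -14) + t(275, 275, -110) into the plane: 49 + 1375t = -51, so t = -4/55.
Intersection: (9, 25, -14) + (-4/55)·(275, 275, -110) = (-11, 5, -6).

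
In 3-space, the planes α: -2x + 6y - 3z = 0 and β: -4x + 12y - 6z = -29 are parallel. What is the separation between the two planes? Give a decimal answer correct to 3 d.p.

Rescale β by 1/2: -2x + 6y - 3z = -29/2. Then distance = |0 − (-29/2)| / √49 ≈ 2.071.

2.071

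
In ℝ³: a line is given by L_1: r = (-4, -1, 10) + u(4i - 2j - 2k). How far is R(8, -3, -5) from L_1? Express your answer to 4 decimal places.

9.6350

Taking (-4, -1, 10) on L_1 with direction v = (4, -2, -2): w = R − (-4, -1, 10) = (12, -2, -15), and w × v = (-26, -36, -16).
Distance = |w × v| / |v| = √2228 / √24 ≈ 9.6350.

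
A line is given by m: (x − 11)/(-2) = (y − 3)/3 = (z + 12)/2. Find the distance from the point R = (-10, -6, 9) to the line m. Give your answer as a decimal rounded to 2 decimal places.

m has direction (-2, 3, 2) through (11, 3, -12).
Taking (11, 3, -12) on m with direction v = (-2, 3, 2): w = R − (11, 3, -12) = (-21, -9, 21), and w × v = (-81, 0, -81).
Distance = |w × v| / |v| = √13122 / √17 ≈ 27.78.

27.78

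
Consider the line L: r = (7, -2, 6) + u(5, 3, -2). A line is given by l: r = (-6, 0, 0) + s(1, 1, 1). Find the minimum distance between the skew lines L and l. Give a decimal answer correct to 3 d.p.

Common perpendicular direction n = (5, 3, -2) × (1, 1, 1) = (5, -7, 2).
With w = (-6, 0, 0) − (7, -2, 6) = (-13, 2, -6), w · n = -91.
Distance = |w · n| / |n| = |-91| / √78 ≈ 10.304.

10.304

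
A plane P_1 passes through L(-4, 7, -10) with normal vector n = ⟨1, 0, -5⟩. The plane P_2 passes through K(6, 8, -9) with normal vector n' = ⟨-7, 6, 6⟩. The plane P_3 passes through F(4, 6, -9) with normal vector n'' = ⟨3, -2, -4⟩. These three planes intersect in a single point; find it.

(6, 7, -8)

P_1: n·r = n·L gives x - 5z = 46.
P_2: n'·r = n'·K gives -7x + 6y + 6z = -48.
P_3: n''·r = n''·F gives 3x - 2y - 4z = 36.
Solving the 3×3 linear system x - 5z = 46, -7x + 6y + 6z = -48, 3x - 2y - 4z = 36 (e.g. by elimination or Cramer's rule, determinant = 8) gives (6, 7, -8).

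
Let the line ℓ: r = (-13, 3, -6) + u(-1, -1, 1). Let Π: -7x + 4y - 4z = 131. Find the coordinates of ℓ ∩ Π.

(-9, 7, -10)

Substitute r = (-13, 3, -6) + t(-1, -1, 1) into the plane: 127 + (-1)t = 131, so t = -4.
Intersection: (-13, 3, -6) + (-4)·(-1, -1, 1) = (-9, 7, -10).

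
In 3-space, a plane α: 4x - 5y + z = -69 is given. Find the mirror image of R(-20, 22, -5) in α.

λ = (n·R − d)/|n|² = (-195 − (-69))/42 = -3.
Reflection = R − 2λn = (-20, 22, -5) − (-6)·(4, -5, 1) = (4, -8, 1).

(4, -8, 1)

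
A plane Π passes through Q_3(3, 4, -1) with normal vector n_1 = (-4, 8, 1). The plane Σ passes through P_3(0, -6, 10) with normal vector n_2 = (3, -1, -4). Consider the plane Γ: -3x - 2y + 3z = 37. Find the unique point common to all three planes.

Π: n_1·r = n_1·Q_3 gives -4x + 8y + z = 19.
Σ: n_2·r = n_2·P_3 gives 3x - y - 4z = -34.
Solving the 3×3 linear system -4x + 8y + z = 19, 3x - y - 4z = -34, -3x - 2y + 3z = 37 (e.g. by elimination or Cramer's rule, determinant = 59) gives (-8, -2, 3).

(-8, -2, 3)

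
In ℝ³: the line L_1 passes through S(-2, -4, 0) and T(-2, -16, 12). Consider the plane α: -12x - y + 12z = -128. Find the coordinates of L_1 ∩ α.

(-2, 8, -12)

A direction vector for L_1 is T − S = (0, -12, 12).
Substitute r = (-2, -4, 0) + t(0, -12, 12) into the plane: 28 + 156t = -128, so t = -1.
Intersection: (-2, -4, 0) + (-1)·(0, -12, 12) = (-2, 8, -12).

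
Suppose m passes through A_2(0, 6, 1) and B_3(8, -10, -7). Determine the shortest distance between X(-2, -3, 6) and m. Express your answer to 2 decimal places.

9.48

A direction vector for m is B_3 − A_2 = (8, -16, -8).
Taking (0, 6, 1) on m with direction v = (8, -16, -8): w = X − (0, 6, 1) = (-2, -9, 5), and w × v = (152, 24, 104).
Distance = |w × v| / |v| = √34496 / √384 ≈ 9.48.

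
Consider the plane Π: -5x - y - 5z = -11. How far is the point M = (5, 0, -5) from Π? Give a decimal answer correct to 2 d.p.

1.54

n·M − d = (-5)·(5) + (-1)·(0) + (-5)·(-5) − (-11) = 11; |n| = √51.
Distance = |11| / √51 = 11/√51 ≈ 1.54.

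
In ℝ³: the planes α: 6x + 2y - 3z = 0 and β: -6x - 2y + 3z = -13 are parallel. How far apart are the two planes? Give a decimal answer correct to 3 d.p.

1.857

Rescale β by 1/(-1): 6x + 2y - 3z = 13. Then distance = |0 − 13| / √49 ≈ 1.857.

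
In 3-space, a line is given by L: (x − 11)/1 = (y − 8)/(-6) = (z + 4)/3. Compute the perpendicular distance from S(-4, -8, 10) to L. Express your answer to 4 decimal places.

18.6577

L has direction (1, -6, 3) through (11, 8, -4).
Taking (11, 8, -4) on L with direction v = (1, -6, 3): w = S − (11, 8, -4) = (-15, -16, 14), and w × v = (36, 59, 106).
Distance = |w × v| / |v| = √16013 / √46 ≈ 18.6577.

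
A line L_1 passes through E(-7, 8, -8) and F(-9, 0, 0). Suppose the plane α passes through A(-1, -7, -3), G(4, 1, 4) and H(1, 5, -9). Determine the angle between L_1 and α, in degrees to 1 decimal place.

9.1

A direction vector for L_1 is F − E = (-2, -8, 8).
AG = (5, 8, 7), AH = (2, 12, -6); a normal to α is AG × AH = (-132, 44, 44).
Using A: α has equation -132x + 44y + 44z = -308.
sin θ = |n·v| / (|n||v|) = |264| / (√21296 · √132) = 0.15746.
θ ≈ 9.1°.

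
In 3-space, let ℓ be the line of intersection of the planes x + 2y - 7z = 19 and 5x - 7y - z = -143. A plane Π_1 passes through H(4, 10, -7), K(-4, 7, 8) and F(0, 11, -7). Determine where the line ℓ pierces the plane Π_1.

(-12, 12, -1)

Direction of ℓ: (1, 2, -7) × (5, -7, -1) = (-51, -34, -17).
A point on ℓ: solving the two plane equations with x = -21 gives (-21, 6, -4).
HK = (-8, -3, 15), HF = (-4, 1, 0); a normal to Π_1 is HK × HF = (-15, -60, -20).
Using H: Π_1 has equation -15x - 60y - 20z = -520.
Substitute r = (-21, 6, -4) + t(-51, -34, -17) into the plane: 35 + 3145t = -520, so t = -3/17.
Intersection: (-21, 6, -4) + (-3/17)·(-51, -34, -17) = (-12, 12, -1).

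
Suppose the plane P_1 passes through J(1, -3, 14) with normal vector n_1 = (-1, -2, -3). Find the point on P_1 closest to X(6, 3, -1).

(8, 7, 5)

P_1: n_1·r = n_1·J gives -x - 2y - 3z = -37.
Foot = X − λn with λ = (n·X − d)/|n|² = (-9 − (-37))/14 = 2.
Foot = (6, 3, -1) − 2·(-1, -2, -3) = (8, 7, 5).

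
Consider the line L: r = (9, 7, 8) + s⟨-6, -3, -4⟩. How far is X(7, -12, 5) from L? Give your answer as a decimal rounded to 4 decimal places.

Taking (9, 7, 8) on L with direction v = (-6, -3, -4): w = X − (9, 7, 8) = (-2, -19, -3), and w × v = (67, 10, -108).
Distance = |w × v| / |v| = √16253 / √61 ≈ 16.3231.

16.3231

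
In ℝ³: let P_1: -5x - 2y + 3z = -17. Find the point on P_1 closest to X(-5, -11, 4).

Foot = X − λn with λ = (n·X − d)/|n|² = (59 − (-17))/38 = 2.
Foot = (-5, -11, 4) − 2·(-5, -2, 3) = (5, -7, -2).

(5, -7, -2)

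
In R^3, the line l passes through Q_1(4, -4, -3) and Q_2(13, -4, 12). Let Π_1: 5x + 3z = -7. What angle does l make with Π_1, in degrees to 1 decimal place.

61.9

A direction vector for l is Q_2 − Q_1 = (9, 0, 15).
sin θ = |n·v| / (|n||v|) = |90| / (√34 · √306) = 0.88235.
θ ≈ 61.9°.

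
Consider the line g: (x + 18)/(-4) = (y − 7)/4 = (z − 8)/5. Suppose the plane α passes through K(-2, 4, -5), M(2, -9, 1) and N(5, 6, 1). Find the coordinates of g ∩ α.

g has direction (-4, 4, 5) through (-18, 7, 8).
KM = (4, -13, 6), KN = (7, 2, 6); a normal to α is KM × KN = (-90, 18, 99).
Using K: α has equation -90x + 18y + 99z = -243.
Substitute r = (-18, 7, 8) + t(-4, 4, 5) into the plane: 2538 + 927t = -243, so t = -3.
Intersection: (-18, 7, 8) + (-3)·(-4, 4, 5) = (-6, -5, -7).

(-6, -5, -7)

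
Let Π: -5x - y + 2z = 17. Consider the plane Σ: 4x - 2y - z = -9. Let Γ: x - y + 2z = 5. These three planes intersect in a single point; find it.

Solving the 3×3 linear system -5x - y + 2z = 17, 4x - 2y - z = -9, x - y + 2z = 5 (e.g. by elimination or Cramer's rule, determinant = 30) gives (-2, -1, 3).

(-2, -1, 3)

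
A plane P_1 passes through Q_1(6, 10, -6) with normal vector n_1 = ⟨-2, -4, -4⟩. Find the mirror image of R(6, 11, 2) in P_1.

P_1: n_1·r = n_1·Q_1 gives -2x - 4y - 4z = -28.
λ = (n·R − d)/|n|² = (-64 − (-28))/36 = -1.
Reflection = R − 2λn = (6, 11, 2) − (-2)·(-2, -4, -4) = (2, 3, -6).

(2, 3, -6)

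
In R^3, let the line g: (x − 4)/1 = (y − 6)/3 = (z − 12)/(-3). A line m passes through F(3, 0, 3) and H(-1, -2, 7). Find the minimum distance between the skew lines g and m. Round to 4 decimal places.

10.1823

g has direction (1, 3, -3) through (4, 6, 12).
A direction vector for m is H − F = (-4, -2, 4).
Common perpendicular direction n = (1, 3, -3) × (-4, -2, 4) = (6, 8, 10).
With w = (3, 0, 3) − (4, 6, 12) = (-1, -6, -9), w · n = -144.
Distance = |w · n| / |n| = |-144| / √200 ≈ 10.1823.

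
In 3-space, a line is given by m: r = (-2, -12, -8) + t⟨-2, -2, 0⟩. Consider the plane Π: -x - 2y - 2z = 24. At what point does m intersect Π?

Substitute r = (-2, -12, -8) + t(-2, -2, 0) into the plane: 42 + 6t = 24, so t = -3.
Intersection: (-2, -12, -8) + (-3)·(-2, -2, 0) = (4, -6, -8).

(4, -6, -8)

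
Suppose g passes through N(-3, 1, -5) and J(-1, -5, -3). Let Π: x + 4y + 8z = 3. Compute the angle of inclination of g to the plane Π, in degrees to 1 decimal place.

5.8

A direction vector for g is J − N = (2, -6, 2).
sin θ = |n·v| / (|n||v|) = |-6| / (√81 · √44) = 0.10050.
θ ≈ 5.8°.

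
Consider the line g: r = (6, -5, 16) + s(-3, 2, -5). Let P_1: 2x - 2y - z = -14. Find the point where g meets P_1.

(-6, 3, -4)

Substitute r = (6, -5, 16) + t(-3, 2, -5) into the plane: 6 + (-5)t = -14, so t = 4.
Intersection: (6, -5, 16) + 4·(-3, 2, -5) = (-6, 3, -4).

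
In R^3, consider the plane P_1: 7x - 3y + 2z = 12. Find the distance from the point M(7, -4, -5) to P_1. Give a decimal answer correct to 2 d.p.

n·M − d = (7)·(7) + (-3)·(-4) + (2)·(-5) − 12 = 39; |n| = √62.
Distance = |39| / √62 = 39/√62 ≈ 4.95.

4.95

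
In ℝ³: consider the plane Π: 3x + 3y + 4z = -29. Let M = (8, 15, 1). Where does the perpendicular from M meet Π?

Foot = M − λn with λ = (n·M − d)/|n|² = (73 − (-29))/34 = 3.
Foot = (8, 15, 1) − 3·(3, 3, 4) = (-1, 6, -11).

(-1, 6, -11)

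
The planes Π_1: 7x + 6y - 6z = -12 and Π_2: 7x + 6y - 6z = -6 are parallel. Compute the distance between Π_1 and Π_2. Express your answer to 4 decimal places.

0.5455

Same normal n = (7, 6, -6) with |n| = √121; distance = |-12 − (-6)| / |n| = 6/√121 ≈ 0.5455.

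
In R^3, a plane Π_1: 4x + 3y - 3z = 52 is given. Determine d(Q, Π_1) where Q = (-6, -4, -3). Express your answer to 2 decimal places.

n·Q − d = (4)·(-6) + (3)·(-4) + (-3)·(-3) − 52 = -79; |n| = √34.
Distance = |-79| / √34 = 79/√34 ≈ 13.55.

13.55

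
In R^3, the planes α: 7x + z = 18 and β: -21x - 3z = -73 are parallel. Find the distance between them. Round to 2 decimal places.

Rescale β by 1/(-3): 7x + z = 73/3. Then distance = |18 − (73/3)| / √50 ≈ 0.90.

0.90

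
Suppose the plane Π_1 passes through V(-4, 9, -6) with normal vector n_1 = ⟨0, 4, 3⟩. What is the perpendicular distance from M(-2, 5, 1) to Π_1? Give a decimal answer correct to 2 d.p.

Π_1: n_1·r = n_1·V gives 4y + 3z = 18.
n·M − d = (0)·(-2) + (4)·(5) + (3)·(1) − 18 = 5; |n| = √25.
Distance = |5| / √25 = 5/√25 ≈ 1.00.

1.00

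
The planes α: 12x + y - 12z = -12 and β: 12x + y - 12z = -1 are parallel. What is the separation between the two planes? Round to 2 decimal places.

Same normal n = (12, 1, -12) with |n| = √289; distance = |-12 − (-1)| / |n| = 11/√289 ≈ 0.65.

0.65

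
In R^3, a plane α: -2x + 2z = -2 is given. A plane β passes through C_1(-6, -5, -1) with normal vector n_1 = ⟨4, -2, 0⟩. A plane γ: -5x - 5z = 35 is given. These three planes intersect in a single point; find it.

(-3, 1, -4)

β: n_1·r = n_1·C_1 gives 4x - 2y = -14.
Solving the 3×3 linear system -2x + 2z = -2, 4x - 2y = -14, -5x - 5z = 35 (e.g. by elimination or Cramer's rule, determinant = -40) gives (-3, 1, -4).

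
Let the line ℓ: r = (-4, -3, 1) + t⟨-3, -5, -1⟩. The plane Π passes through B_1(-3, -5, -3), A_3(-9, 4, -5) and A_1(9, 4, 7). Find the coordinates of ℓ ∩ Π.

(2, 7, 3)

B_1A_3 = (-6, 9, -2), B_1A_1 = (12, 9, 10); a normal to Π is B_1A_3 × B_1A_1 = (108, 36, -162).
Using B_1: Π has equation 108x + 36y - 162z = -18.
Substitute r = (-4, -3, 1) + t(-3, -5, -1) into the plane: -702 + (-342)t = -18, so t = -2.
Intersection: (-4, -3, 1) + (-2)·(-3, -5, -1) = (2, 7, 3).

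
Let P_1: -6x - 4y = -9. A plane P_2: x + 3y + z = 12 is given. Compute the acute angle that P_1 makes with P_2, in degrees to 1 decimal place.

41.2

cos θ = |n₁·n₂| / (|n₁||n₂|) = |-18| / (√52 · √11).
θ = arccos(0.75262) ≈ 41.2°.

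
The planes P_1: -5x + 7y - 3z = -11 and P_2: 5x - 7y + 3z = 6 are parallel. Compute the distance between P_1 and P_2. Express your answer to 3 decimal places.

Rescale P_2 by 1/(-1): -5x + 7y - 3z = -6. Then distance = |-11 − (-6)| / √83 ≈ 0.549.

0.549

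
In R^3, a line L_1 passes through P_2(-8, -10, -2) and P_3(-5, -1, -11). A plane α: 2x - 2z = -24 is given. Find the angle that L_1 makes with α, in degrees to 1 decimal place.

40.5

A direction vector for L_1 is P_3 − P_2 = (3, 9, -9).
sin θ = |n·v| / (|n||v|) = |24| / (√8 · √171) = 0.64889.
θ ≈ 40.5°.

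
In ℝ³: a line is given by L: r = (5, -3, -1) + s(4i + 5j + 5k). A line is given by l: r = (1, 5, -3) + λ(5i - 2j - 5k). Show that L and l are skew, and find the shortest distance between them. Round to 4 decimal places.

Common perpendicular direction n = (4, 5, 5) × (5, -2, -5) = (-15, 45, -33).
With w = (1, 5, -3) − (5, -3, -1) = (-4, 8, -2), w · n = 486.
Since n ≠ 0 the lines are not parallel, and w · n = 486 ≠ 0 so they do not intersect; hence they are skew.
Distance = |w · n| / |n| = |486| / √3339 ≈ 8.4106.

8.4106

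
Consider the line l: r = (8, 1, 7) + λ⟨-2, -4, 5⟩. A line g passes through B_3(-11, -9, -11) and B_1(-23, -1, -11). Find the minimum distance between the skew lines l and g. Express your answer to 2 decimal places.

A direction vector for g is B_1 − B_3 = (-12, 8, 0).
Common perpendicular direction n = (-2, -4, 5) × (-12, 8, 0) = (-40, -60, -64).
With w = (-11, -9, -11) − (8, 1, 7) = (-19, -10, -18), w · n = 2512.
Distance = |w · n| / |n| = |2512| / √9296 ≈ 26.05.

26.05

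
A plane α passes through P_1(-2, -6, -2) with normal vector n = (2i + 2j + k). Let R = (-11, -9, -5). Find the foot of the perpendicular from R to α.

α: n·r = n·P_1 gives 2x + 2y + z = -18.
Foot = R − λn with λ = (n·R − d)/|n|² = (-45 − (-18))/9 = -3.
Foot = (-11, -9, -5) − (-3)·(2, 2, 1) = (-5, -3, -2).

(-5, -3, -2)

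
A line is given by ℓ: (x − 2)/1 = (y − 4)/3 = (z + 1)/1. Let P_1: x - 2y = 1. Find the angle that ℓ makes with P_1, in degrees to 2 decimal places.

42.39

ℓ has direction (1, 3, 1) through (2, 4, -1).
sin θ = |n·v| / (|n||v|) = |-5| / (√5 · √11) = 0.67420.
θ ≈ 42.39°.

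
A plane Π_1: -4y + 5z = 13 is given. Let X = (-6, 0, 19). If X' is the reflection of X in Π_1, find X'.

(-6, 16, -1)

λ = (n·X − d)/|n|² = (95 − 13)/41 = 2.
Reflection = X − 2λn = (-6, 0, 19) − 4·(0, -4, 5) = (-6, 16, -1).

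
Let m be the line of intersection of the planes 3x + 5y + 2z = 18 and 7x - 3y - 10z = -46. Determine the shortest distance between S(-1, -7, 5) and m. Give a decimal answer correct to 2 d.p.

Direction of m: (3, 5, 2) × (7, -3, -10) = (-44, 44, -44).
A point on m: solving the two plane equations with x = -2 gives (-2, 4, 2).
Taking (-2, 4, 2) on m with direction v = (-44, 44, -44): w = S − (-2, 4, 2) = (1, -11, 3), and w × v = (352, -88, -440).
Distance = |w × v| / |v| = √325248 / √5808 ≈ 7.48.

7.48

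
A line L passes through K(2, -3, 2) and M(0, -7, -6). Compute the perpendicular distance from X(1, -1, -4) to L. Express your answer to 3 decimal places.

A direction vector for L is M − K = (-2, -4, -8).
Taking (2, -3, 2) on L with direction v = (-2, -4, -8): w = X − (2, -3, 2) = (-1, 2, -6), and w × v = (-40, 4, 8).
Distance = |w × v| / |v| = √1680 / √84 ≈ 4.472.

4.472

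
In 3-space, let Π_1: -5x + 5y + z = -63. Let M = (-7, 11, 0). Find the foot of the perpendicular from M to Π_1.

(8, -4, -3)

Foot = M − λn with λ = (n·M − d)/|n|² = (90 − (-63))/51 = 3.
Foot = (-7, 11, 0) − 3·(-5, 5, 1) = (8, -4, -3).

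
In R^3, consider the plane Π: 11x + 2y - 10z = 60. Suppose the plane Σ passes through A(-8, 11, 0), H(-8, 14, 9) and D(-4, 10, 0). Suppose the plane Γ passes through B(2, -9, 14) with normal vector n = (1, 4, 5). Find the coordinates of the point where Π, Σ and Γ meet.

AH = (0, 3, 9), AD = (4, -1, 0); a normal to Σ is AH × AD = (9, 36, -12).
Using A: Σ has equation 9x + 36y - 12z = 324.
Γ: n·r = n·B gives x + 4y + 5z = 36.
Solving the 3×3 linear system 11x + 2y - 10z = 60, 9x + 36y - 12z = 324, x + 4y + 5z = 36 (e.g. by elimination or Cramer's rule, determinant = 2394) gives (4, 8, 0).

(4, 8, 0)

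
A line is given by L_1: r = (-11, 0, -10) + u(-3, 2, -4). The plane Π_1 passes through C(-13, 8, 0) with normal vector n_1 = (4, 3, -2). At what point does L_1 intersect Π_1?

Π_1: n_1·r = n_1·C gives 4x + 3y - 2z = -28.
Substitute r = (-11, 0, -10) + t(-3, 2, -4) into the plane: -24 + 2t = -28, so t = -2.
Intersection: (-11, 0, -10) + (-2)·(-3, 2, -4) = (-5, -4, -2).

(-5, -4, -2)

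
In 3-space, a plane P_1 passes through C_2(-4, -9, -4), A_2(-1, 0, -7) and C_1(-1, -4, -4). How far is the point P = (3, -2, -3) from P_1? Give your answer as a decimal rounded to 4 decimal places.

C_2A_2 = (3, 9, -3), C_2C_1 = (3, 5, 0); a normal to P_1 is C_2A_2 × C_2C_1 = (15, -9, -12).
Using C_2: P_1 has equation 15x - 9y - 12z = 69.
n·P − d = (15)·(3) + (-9)·(-2) + (-12)·(-3) − 69 = 30; |n| = √450.
Distance = |30| / √450 = 30/√450 ≈ 1.4142.

1.4142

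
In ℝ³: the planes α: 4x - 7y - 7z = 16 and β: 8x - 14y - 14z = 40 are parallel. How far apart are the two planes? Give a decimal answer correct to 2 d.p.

0.37

Rescale β by 1/2: 4x - 7y - 7z = 20. Then distance = |16 − 20| / √114 ≈ 0.37.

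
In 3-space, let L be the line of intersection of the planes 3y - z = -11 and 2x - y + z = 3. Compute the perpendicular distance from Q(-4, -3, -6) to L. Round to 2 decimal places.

5.74

Direction of L: (0, 3, -1) × (2, -1, 1) = (2, -2, -6).
A point on L: solving the two plane equations with x = -1 gives (-1, -3, 2).
Taking (-1, -3, 2) on L with direction v = (2, -2, -6): w = Q − (-1, -3, 2) = (-3, 0, -8), and w × v = (-16, -34, 6).
Distance = |w × v| / |v| = √1448 / √44 ≈ 5.74.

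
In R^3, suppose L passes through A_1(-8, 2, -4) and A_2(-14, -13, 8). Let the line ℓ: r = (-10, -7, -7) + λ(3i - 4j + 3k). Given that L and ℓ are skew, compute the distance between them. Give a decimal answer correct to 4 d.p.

7.9731

A direction vector for L is A_2 − A_1 = (-6, -15, 12).
Common perpendicular direction n = (-6, -15, 12) × (3, -4, 3) = (3, 54, 69).
With w = (-10, -7, -7) − (-8, 2, -4) = (-2, -9, -3), w · n = -699.
Distance = |w · n| / |n| = |-699| / √7686 ≈ 7.9731.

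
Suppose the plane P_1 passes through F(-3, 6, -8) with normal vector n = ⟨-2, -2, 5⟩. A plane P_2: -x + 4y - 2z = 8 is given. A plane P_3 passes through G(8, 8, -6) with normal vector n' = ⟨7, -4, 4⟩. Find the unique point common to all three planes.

(4, -1, -8)

P_1: n·r = n·F gives -2x - 2y + 5z = -46.
P_3: n'·r = n'·G gives 7x - 4y + 4z = 0.
Solving the 3×3 linear system -2x - 2y + 5z = -46, -x + 4y - 2z = 8, 7x - 4y + 4z = 0 (e.g. by elimination or Cramer's rule, determinant = -116) gives (4, -1, -8).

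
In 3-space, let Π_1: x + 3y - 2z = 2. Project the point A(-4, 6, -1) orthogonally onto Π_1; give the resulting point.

(-5, 3, 1)

Foot = A − λn with λ = (n·A − d)/|n|² = (16 − 2)/14 = 1.
Foot = (-4, 6, -1) − 1·(1, 3, -2) = (-5, 3, 1).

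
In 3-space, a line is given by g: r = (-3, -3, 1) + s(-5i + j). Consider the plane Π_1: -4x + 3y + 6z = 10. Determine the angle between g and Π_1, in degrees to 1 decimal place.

35.3

sin θ = |n·v| / (|n||v|) = |23| / (√61 · √26) = 0.57753.
θ ≈ 35.3°.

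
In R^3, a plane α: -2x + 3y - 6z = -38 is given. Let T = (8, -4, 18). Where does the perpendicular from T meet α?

Foot = T − λn with λ = (n·T − d)/|n|² = (-136 − (-38))/49 = -2.
Foot = (8, -4, 18) − (-2)·(-2, 3, -6) = (4, 2, 6).

(4, 2, 6)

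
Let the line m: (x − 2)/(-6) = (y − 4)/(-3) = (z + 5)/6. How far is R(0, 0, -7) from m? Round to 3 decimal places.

4.714

m has direction (-6, -3, 6) through (2, 4, -5).
Taking (2, 4, -5) on m with direction v = (-6, -3, 6): w = R − (2, 4, -5) = (-2, -4, -2), and w × v = (-30, 24, -18).
Distance = |w × v| / |v| = √1800 / √81 ≈ 4.714.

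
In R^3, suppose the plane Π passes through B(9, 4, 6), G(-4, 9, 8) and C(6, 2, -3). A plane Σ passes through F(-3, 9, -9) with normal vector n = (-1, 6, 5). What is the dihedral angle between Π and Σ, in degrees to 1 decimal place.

BG = (-13, 5, 2), BC = (-3, -2, -9); a normal to Π is BG × BC = (-41, -123, 41).
Using B: Π has equation -41x - 123y + 41z = -615.
Σ: n·r = n·F gives -x + 6y + 5z = 12.
cos θ = |n₁·n₂| / (|n₁||n₂|) = |-492| / (√18491 · √62).
θ = arccos(0.45950) ≈ 62.6°.

62.6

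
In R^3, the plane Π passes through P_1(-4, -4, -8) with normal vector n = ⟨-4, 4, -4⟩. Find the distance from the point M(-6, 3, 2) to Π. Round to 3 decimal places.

0.577

Π: n·r = n·P_1 gives -4x + 4y - 4z = 32.
n·M − d = (-4)·(-6) + (4)·(3) + (-4)·(2) − 32 = -4; |n| = √48.
Distance = |-4| / √48 = 4/√48 ≈ 0.577.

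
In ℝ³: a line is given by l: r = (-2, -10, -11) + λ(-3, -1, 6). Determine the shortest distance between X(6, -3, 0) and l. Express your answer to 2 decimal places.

Taking (-2, -10, -11) on l with direction v = (-3, -1, 6): w = X − (-2, -10, -11) = (8, 7, 11), and w × v = (53, -81, 13).
Distance = |w × v| / |v| = √9539 / √46 ≈ 14.40.

14.40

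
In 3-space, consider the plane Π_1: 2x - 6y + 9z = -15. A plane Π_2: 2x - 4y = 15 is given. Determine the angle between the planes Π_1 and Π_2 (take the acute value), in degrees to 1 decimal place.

cos θ = |n₁·n₂| / (|n₁||n₂|) = |28| / (√121 · √20).
θ = arccos(0.56918) ≈ 55.3°.

55.3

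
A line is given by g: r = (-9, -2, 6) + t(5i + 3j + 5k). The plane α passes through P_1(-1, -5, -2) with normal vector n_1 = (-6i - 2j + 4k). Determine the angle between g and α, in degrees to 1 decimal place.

16.2

α: n_1·r = n_1·P_1 gives -6x - 2y + 4z = 8.
sin θ = |n·v| / (|n||v|) = |-16| / (√56 · √59) = 0.27836.
θ ≈ 16.2°.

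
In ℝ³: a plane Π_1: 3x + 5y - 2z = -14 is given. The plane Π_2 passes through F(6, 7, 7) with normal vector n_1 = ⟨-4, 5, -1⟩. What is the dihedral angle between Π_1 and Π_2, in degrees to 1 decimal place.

Π_2: n_1·r = n_1·F gives -4x + 5y - z = 4.
cos θ = |n₁·n₂| / (|n₁||n₂|) = |15| / (√38 · √42).
θ = arccos(0.37547) ≈ 67.9°.

67.9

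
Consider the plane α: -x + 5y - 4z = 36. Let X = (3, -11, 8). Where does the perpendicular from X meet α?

(0, 4, -4)

Foot = X − λn with λ = (n·X − d)/|n|² = (-90 − 36)/42 = -3.
Foot = (3, -11, 8) − (-3)·(-1, 5, -4) = (0, 4, -4).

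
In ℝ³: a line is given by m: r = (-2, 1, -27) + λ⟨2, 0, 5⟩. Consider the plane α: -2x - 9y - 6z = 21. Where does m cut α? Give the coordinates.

Substitute r = (-2, 1, -27) + t(2, 0, 5) into the plane: 157 + (-34)t = 21, so t = 4.
Intersection: (-2, 1, -27) + 4·(2, 0, 5) = (6, 1, -7).

(6, 1, -7)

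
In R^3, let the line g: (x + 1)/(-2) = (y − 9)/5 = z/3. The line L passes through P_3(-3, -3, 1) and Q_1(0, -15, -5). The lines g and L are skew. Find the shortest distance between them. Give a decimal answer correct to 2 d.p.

2.94

g has direction (-2, 5, 3) through (-1, 9, 0).
A direction vector for L is Q_1 − P_3 = (3, -12, -6).
Common perpendicular direction n = (-2, 5, 3) × (3, -12, -6) = (6, -3, 9).
With w = (-3, -3, 1) − (-1, 9, 0) = (-2, -12, 1), w · n = 33.
Distance = |w · n| / |n| = |33| / √126 ≈ 2.94.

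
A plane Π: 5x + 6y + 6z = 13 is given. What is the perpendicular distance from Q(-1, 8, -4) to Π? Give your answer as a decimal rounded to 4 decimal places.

0.6092

n·Q − d = (5)·(-1) + (6)·(8) + (6)·(-4) − 13 = 6; |n| = √97.
Distance = |6| / √97 = 6/√97 ≈ 0.6092.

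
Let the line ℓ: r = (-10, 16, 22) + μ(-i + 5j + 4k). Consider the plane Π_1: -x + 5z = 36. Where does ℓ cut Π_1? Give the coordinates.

(-6, -4, 6)

Substitute r = (-10, 16, 22) + t(-1, 5, 4) into the plane: 120 + 21t = 36, so t = -4.
Intersection: (-10, 16, 22) + (-4)·(-1, 5, 4) = (-6, -4, 6).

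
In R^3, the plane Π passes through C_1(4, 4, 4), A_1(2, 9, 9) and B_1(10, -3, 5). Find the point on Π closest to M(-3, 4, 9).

C_1A_1 = (-2, 5, 5), C_1B_1 = (6, -7, 1); a normal to Π is C_1A_1 × C_1B_1 = (40, 32, -16).
Using C_1: Π has equation 40x + 32y - 16z = 224.
Foot = M − λn with λ = (n·M − d)/|n|² = (-136 − 224)/2880 = -1/8.
Foot = (-3, 4, 9) − (-1/8)·(40, 32, -16) = (2, 8, 7).

(2, 8, 7)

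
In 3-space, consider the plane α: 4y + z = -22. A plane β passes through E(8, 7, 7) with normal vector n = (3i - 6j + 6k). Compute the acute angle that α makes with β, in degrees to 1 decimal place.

β: n·r = n·E gives 3x - 6y + 6z = 24.
cos θ = |n₁·n₂| / (|n₁||n₂|) = |-18| / (√17 · √81).
θ = arccos(0.48507) ≈ 61.0°.

61.0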